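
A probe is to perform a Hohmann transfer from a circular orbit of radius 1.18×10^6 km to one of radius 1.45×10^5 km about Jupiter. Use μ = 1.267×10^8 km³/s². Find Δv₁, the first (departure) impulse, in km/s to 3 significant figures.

Semi-major axis of the transfer orbit: a_t = (1.180×10^6 + 1.450×10^5)/2 = 6.625×10^5 km.
On the circular orbit at r = 1.180×10^6 km, v_c = √(μ/r) = 10.362 km/s.
Vis-viva on the transfer ellipse at r = 1.180×10^6 km gives v_t = √[μ(2/r − 1/a_t)] = 4.8477 km/s.
Δv₁ = |v_t − v_c| = |4.8477 − 10.362| = 5.514 km/s.

Δv₁ = 5.51 km/s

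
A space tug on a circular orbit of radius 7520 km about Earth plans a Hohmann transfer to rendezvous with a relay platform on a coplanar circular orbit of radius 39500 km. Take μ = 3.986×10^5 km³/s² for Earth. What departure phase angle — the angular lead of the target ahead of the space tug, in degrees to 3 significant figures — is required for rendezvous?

Transfer-ellipse semi-major axis a_t = (r₁ + r₂)/2 = (7520 + 39500)/2 = 23510 km.
The half-period of the transfer ellipse is t = π√(a_t³/μ) = 17937.43 s.
Target angular speed ω₂ = √(μ/r₂³) = 8.042165×10^-5 rad/s.
Angle swept by the target during transfer: ω₂·t = 1.442558 rad = 82.652°.
The space tug traverses 180° on the transfer ellipse, so the target must lead by 180° − 82.652° = 97.3°.

φ = 97.3°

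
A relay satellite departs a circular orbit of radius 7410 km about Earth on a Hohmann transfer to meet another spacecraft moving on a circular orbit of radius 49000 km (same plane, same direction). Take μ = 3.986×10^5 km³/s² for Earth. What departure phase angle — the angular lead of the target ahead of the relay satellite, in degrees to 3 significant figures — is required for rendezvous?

φ = 101°

The Hohmann ellipse has a_t = (r₁ + r₂)/2 = 28205 km.
Transfer time t = π√(a_t³/μ) = 23570 s.
The target's mean motion on its circular orbit is ω₂ = √(μ/r₂³) = 5.821×10^-5 rad/s.
Angle swept by the target during transfer: ω₂·t = 1.372 rad = 78.61°.
Arrival is 180° from departure on the ellipse, so φ = 180° − 78.61° = 101°.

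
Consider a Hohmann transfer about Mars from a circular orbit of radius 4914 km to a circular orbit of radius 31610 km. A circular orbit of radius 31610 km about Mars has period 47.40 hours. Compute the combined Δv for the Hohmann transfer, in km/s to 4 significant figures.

From Kepler's third law T² = 4π²r³/μ at r = 31610 km, T = 47.40 hours = 47.40 × 3600 s = 1.7064×10^5 s: μ = 4π²r³/T² = 42822.5 km³/s².
Transfer-ellipse semi-major axis a_t = (r₁ + r₂)/2 = (4914 + 31610)/2 = 18262 km.
At r₁ the circular-orbit speed is v₁ = √(μ/r₁) = 2.9520 km/s.
Transfer-orbit speed at r₁ (vis-viva): v_p = √[μ(2/r₁ − 1/a_t)] = 3.8838 km/s.
First burn Δv₁ = |v_p − v₁| = 0.9318 km/s.
At r₂, v₂ = √(μ/r₂) = 1.164 km/s.
Transfer-orbit speed at r₂: v_a = √[μ(2/r₂ − 1/a_t)] = 0.6038 km/s.
Second burn Δv₂ = |v₂ − v_a| = 0.5602 km/s.
Total Δv = Δv₁ + Δv₂ = 1.492 km/s.

Δv = 1.492 km/s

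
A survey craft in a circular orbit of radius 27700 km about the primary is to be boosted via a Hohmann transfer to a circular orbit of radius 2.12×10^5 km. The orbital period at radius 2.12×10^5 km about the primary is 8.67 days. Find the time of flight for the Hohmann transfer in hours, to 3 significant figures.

t = 44.2 hours

From Kepler's third law T² = 4π²r³/μ at r = 2.12×10^5 km, T = 8.67 days = 8.67 × 86400 s = 7.49088×10^5 s: μ = 4π²r³/T² = 6.70350×10^5 km³/s².
Semi-major axis of the transfer orbit: a_t = (27700 + 2.120×10^5)/2 = 1.1985×10^5 km.
By Kepler's third law the transfer-orbit period is T = 2π√(a_t³/μ), so t = T/2 = 1.592×10^5 s.
Converting: 1.592×10^5 s ÷ 3600 s/hour = 44.2 hours.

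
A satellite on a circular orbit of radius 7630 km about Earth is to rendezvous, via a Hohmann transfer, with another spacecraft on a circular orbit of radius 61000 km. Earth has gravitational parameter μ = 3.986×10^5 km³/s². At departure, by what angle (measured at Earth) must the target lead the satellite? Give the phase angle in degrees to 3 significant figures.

φ = 104°

Semi-major axis of the transfer orbit: a_t = (7630 + 61000)/2 = 34315 km.
The half-period of the transfer ellipse is t = π√(a_t³/μ) = 31631 s.
Target angular speed ω₂ = √(μ/r₂³) = 4.1906×10^-5 rad/s.
Angle swept by the target during transfer: ω₂·t = 1.3255 rad = 75.95°.
The satellite traverses 180° on the transfer ellipse, so the target must lead by 180° − 75.95° = 104°.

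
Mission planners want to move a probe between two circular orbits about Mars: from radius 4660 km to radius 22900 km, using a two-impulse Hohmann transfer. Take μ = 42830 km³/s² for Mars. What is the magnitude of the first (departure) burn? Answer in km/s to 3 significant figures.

Semi-major axis of the transfer orbit: a_t = (4660 + 22900)/2 = 13780 km.
On the circular orbit at r = 4660 km, v_c = √(μ/r) = 3.0317 km/s.
Vis-viva on the transfer ellipse at r = 4660 km gives v_t = √[μ(2/r − 1/a_t)] = 3.9082 km/s.
Δv₁ = |v_t − v_c| = |3.9082 − 3.0317| = 0.8765 km/s.

Δv₁ = 0.877 km/s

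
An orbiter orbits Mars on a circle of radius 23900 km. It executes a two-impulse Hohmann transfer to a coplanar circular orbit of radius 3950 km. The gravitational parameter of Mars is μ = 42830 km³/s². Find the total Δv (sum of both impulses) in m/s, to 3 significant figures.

Δv = 1650 m/s

Transfer-ellipse semi-major axis a_t = (r₁ + r₂)/2 = (23900 + 3950)/2 = 13925 km.
Circular speed at r₁: v₁ = √(μ/r₁) = √(42830/23900) = 1.3387 km/s.
Transfer-orbit speed at r₁ (vis-viva equation): v_a = √[μ(2/r₁ − 1/a_t)] = 0.71298 km/s.
First burn Δv₁ = |v_a − v₁| = 0.6257 km/s.
Circular speed at r₂: v₂ = √(μ/r₂) = 3.293 km/s.
Transfer-orbit speed at r₂: v_p = √[μ(2/r₂ − 1/a_t)] = 4.314 km/s.
Second burn Δv₂ = |v₂ − v_p| = 1.021 km/s.
Δv = Δv₁ + Δv₂ = 0.6257 + 1.021 = 1.647 km/s.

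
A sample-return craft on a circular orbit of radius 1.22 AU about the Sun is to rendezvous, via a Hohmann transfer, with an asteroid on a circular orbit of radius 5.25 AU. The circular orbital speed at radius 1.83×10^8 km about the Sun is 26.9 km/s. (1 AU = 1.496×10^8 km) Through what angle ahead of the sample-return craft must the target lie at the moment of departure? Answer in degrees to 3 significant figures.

From the circular-orbit relation v² = μ/r at r = 1.83×10^8 km: μ = v²r = (26.9)² × 1.83×10^8 = 1.32421×10^11 km³/s².
In km: r₁ = 1.22 × 1.496×10^8 = 1.82512×10^8 km; r₂ = 5.25 × 1.496×10^8 = 7.854×10^8 km.
The Hohmann ellipse has a_t = (r₁ + r₂)/2 = 4.83956×10^8 km.
Transfer time t = π√(a_t³/μ) = 9.1914×10^7 s.
The target's mean motion on its circular orbit is ω₂ = √(μ/r₂³) = 1.6533×10^-8 rad/s.
Angle swept by the target during transfer: ω₂·t = 1.5196 rad = 87.07°.
Arrival is 180° from departure on the ellipse, so φ = 180° − 87.07° = 92.9°.

φ = 92.9°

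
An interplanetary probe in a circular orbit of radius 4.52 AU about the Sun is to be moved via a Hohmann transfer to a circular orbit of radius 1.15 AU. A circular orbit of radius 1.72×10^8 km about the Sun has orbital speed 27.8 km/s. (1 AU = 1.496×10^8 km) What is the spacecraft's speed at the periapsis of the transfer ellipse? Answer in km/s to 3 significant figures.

From the circular-orbit relation v² = μ/r at r = 1.72×10^8 km: μ = v²r = (27.8)² × 1.72×10^8 = 1.32928×10^11 km³/s².
In km: r₁ = 4.52 × 1.496×10^8 = 6.76192×10^8 km; r₂ = 1.15 × 1.496×10^8 = 1.7204×10^8 km.
Transfer-ellipse semi-major axis a_t = (r₁ + r₂)/2 = (6.76192×10^8 + 1.7204×10^8)/2 = 4.24116×10^8 km.
At periapsis, r = 1.7204×10^8 km.
From the vis-viva equation, v = √[μ(2/r − 1/a_t)] = 35.10 km/s.

v = 35.1 km/s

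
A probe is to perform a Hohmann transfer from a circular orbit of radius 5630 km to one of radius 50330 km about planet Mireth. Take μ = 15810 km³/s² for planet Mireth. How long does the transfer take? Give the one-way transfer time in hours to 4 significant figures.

t = 32.48 hours

The Hohmann ellipse has a_t = (r₁ + r₂)/2 = 27980 km.
Half the transfer-orbit period gives t = π√(a_t³/μ) = 1.1694×10^5 s.
Converting: 1.1694×10^5 s ÷ 3600 s/hour = 32.48 hours.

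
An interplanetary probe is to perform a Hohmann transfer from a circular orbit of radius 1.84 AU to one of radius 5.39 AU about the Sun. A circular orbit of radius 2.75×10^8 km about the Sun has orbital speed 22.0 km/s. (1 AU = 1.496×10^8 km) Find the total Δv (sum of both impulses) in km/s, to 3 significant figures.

Δv = 8.54 km/s

From the circular-orbit relation v² = μ/r at r = 2.75×10^8 km: μ = v²r = (22.0)² × 2.75×10^8 = 1.33100×10^11 km³/s².
In km: r₁ = 1.84 × 1.496×10^8 = 2.75264×10^8 km; r₂ = 5.39 × 1.496×10^8 = 8.06344×10^8 km.
The Hohmann ellipse has a_t = (r₁ + r₂)/2 = 5.40804×10^8 km.
At r₁ the circular-orbit speed is v₁ = √(μ/r₁) = 21.9894 km/s.
On the transfer ellipse at r₁, v² = μ(2/r − 1/a) gives v_p = √[μ(2/r₁ − 1/a_t)] = 26.8506 km/s.
First burn Δv₁ = |v_p − v₁| = 4.861 km/s.
Circular speed at r₂: v₂ = √(μ/r₂) = 12.848 km/s.
Transfer-orbit speed at r₂: v_a = √[μ(2/r₂ − 1/a_t)] = 9.1661 km/s.
Second burn Δv₂ = |v₂ − v_a| = 3.682 km/s.
Δv = Δv₁ + Δv₂ = 4.861 + 3.682 = 8.543 km/s.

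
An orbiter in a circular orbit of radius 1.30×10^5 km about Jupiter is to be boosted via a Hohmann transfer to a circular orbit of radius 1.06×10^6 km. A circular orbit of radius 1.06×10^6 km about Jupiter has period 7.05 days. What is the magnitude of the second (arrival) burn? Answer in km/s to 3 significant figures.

From Kepler's third law T² = 4π²r³/μ at r = 1.06×10^6 km, T = 7.05 days = 7.05 × 86400 s = 6.0912×10^5 s: μ = 4π²r³/T² = 1.26728×10^8 km³/s².
Semi-major axis of the transfer orbit: a_t = (1.300×10^5 + 1.060×10^6)/2 = 5.950×10^5 km.
On the circular orbit at r = 1.060×10^6 km, v_c = √(μ/r) = 10.934 km/s.
Vis-viva on the transfer ellipse at r = 1.060×10^6 km gives v_t = √[μ(2/r − 1/a_t)] = 5.1109 km/s.
Δv₂ = |v_t − v_c| = |5.1109 − 10.934| = 5.823 km/s.

Δv₂ = 5.82 km/s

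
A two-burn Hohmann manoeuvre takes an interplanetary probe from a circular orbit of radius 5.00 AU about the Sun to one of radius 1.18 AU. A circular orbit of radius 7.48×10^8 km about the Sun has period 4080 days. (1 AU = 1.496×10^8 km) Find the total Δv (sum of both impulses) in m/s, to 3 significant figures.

Δv = 12600 m/s

From Kepler's third law T² = 4π²r³/μ at r = 7.48×10^8 km, T = 4080 days = 4080 × 86400 s = 3.52512×10^8 s: μ = 4π²r³/T² = 1.32959×10^11 km³/s².
In km: r₁ = 5.00 × 1.496×10^8 = 7.480×10^8 km; r₂ = 1.18 × 1.496×10^8 = 1.76528×10^8 km.
Transfer-ellipse semi-major axis a_t = (r₁ + r₂)/2 = (7.480×10^8 + 1.76528×10^8)/2 = 4.62264×10^8 km.
At r₁ the circular-orbit speed is v₁ = √(μ/r₁) = 13.332 km/s.
On the transfer ellipse at r₁, vis-viva gives v_a = √[μ(2/r₁ − 1/a_t)] = 8.2389 km/s.
First burn Δv₁ = |v_a − v₁| = 5.093 km/s.
Circular speed at r₂: v₂ = √(μ/r₂) = 27.4443 km/s.
Transfer-orbit speed at r₂: v_p = √[μ(2/r₂ − 1/a_t)] = 34.9106 km/s.
Second burn Δv₂ = |v₂ − v_p| = 7.466 km/s.
Δv = Δv₁ + Δv₂ = 5.093 + 7.466 = 12.56 km/s.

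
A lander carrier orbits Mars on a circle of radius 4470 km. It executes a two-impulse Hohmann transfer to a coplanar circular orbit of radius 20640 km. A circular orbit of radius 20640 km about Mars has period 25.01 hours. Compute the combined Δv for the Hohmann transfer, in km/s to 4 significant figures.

Δv = 1.454 km/s

From Kepler's third law T² = 4π²r³/μ at r = 20640 km, T = 25.01 hours = 25.01 × 3600 s = 90036 s: μ = 4π²r³/T² = 42821.0 km³/s².
Transfer-ellipse semi-major axis a_t = (r₁ + r₂)/2 = (4470 + 20640)/2 = 12555 km.
Circular speed at r₁: v₁ = √(μ/r₁) = √(42821.0/4470) = 3.0951 km/s.
On the transfer ellipse at r₁, vis-viva equation gives v_p = √[μ(2/r₁ − 1/a_t)] = 3.9685 km/s.
First burn Δv₁ = |v_p − v₁| = 0.8734 km/s.
At r₂, v₂ = √(μ/r₂) = 1.44037 km/s.
Transfer-orbit speed at r₂: v_a = √[μ(2/r₂ − 1/a_t)] = 0.859446 km/s.
Second burn Δv₂ = |v₂ − v_a| = 0.5809 km/s.
Δv = Δv₁ + Δv₂ = 0.8734 + 0.5809 = 1.454 km/s.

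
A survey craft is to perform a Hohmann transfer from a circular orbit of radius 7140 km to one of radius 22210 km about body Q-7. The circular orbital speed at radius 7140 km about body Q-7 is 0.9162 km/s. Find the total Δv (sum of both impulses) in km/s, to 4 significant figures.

Δv = 0.3681 km/s

From the circular-orbit relation v² = μ/r at r = 7140 km: μ = v²r = (0.9162)² × 7140 = 5993.48 km³/s².
The Hohmann ellipse has a_t = (r₁ + r₂)/2 = 14675 km.
Circular speed at r₁: v₁ = √(μ/r₁) = √(5993.48/7140) = 0.916200 km/s.
Transfer-orbit speed at r₁ (vis-viva): v_p = √[μ(2/r₁ − 1/a_t)] = 1.12713 km/s.
First burn Δv₁ = |v_p − v₁| = 0.21093 km/s.
Circular speed at r₂: v₂ = √(μ/r₂) = 0.51948 km/s.
Transfer-orbit speed at r₂: v_a = √[μ(2/r₂ − 1/a_t)] = 0.36235 km/s.
Second burn Δv₂ = |v₂ − v_a| = 0.15713 km/s.
Total Δv = Δv₁ + Δv₂ = 0.3681 km/s.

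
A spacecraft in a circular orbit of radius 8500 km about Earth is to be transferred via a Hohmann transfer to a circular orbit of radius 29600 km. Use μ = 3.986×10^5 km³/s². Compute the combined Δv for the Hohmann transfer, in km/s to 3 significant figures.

Δv = 2.91 km/s

The Hohmann ellipse has a_t = (r₁ + r₂)/2 = 19050 km.
At r₁ the circular-orbit speed is v₁ = √(μ/r₁) = 6.84793 km/s.
Transfer-orbit speed at r₁ (vis-viva equation): v_p = √[μ(2/r₁ − 1/a_t)] = 8.53606 km/s.
First burn Δv₁ = |v_p − v₁| = 1.68813 km/s.
At r₂, v₂ = √(μ/r₂) = 3.6696 km/s.
Transfer-orbit speed at r₂: v_a = √[μ(2/r₂ − 1/a_t)] = 2.4512 km/s.
Second burn Δv₂ = |v₂ − v_a| = 1.21840 km/s.
Δv = Δv₁ + Δv₂ = 1.68813 + 1.21840 = 2.907 km/s.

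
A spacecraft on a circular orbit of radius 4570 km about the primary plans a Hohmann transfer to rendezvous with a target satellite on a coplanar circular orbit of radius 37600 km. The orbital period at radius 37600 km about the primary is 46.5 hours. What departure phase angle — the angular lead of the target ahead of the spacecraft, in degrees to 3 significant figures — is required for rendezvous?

φ = 104°

From Kepler's third law T² = 4π²r³/μ at r = 37600 km, T = 46.5 hours = 46.5 × 3600 s = 1.674×10^5 s: μ = 4π²r³/T² = 74888.0 km³/s².
Transfer-ellipse semi-major axis a_t = (r₁ + r₂)/2 = (4570 + 37600)/2 = 21085 km.
Transfer time t = π√(a_t³/μ) = 35148.3 s.
Target angular speed ω₂ = √(μ/r₂³) = 3.75340×10^-5 rad/s.
Angle swept by the target during transfer: ω₂·t = 1.3193 rad = 75.59°.
Arrival is 180° from departure on the ellipse, so φ = 180° − 75.59° = 104°.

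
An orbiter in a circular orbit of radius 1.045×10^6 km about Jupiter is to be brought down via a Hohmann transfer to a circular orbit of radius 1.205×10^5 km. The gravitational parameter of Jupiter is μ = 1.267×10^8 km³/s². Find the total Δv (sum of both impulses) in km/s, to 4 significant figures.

Δv = 17.00 km/s

Semi-major axis of the transfer orbit: a_t = (1.045×10^6 + 1.205×10^5)/2 = 5.8275×10^5 km.
At r₁ the circular-orbit speed is v₁ = √(μ/r₁) = 11.011 km/s.
On the transfer ellipse at r₁, vis-viva equation gives v_a = √[μ(2/r₁ − 1/a_t)] = 5.0071 km/s.
First burn Δv₁ = |v_a − v₁| = 6.004 km/s.
Circular speed at r₂: v₂ = √(μ/r₂) = 32.426 km/s.
Transfer-orbit speed at r₂: v_p = √[μ(2/r₂ − 1/a_t)] = 43.422 km/s.
Second burn Δv₂ = |v₂ − v_p| = 11.00 km/s.
Δv = Δv₁ + Δv₂ = 6.004 + 11.00 = 17.00 km/s.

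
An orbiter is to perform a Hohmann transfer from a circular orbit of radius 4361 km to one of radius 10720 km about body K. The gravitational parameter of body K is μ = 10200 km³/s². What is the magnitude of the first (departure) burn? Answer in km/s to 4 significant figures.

Δv₁ = 0.2941 km/s

Semi-major axis of the transfer orbit: a_t = (4361 + 10720)/2 = 7540.5 km.
Circular speed at r = 4361 km: v_c = √(μ/r) = 1.5294 km/s.
Vis-viva on the transfer ellipse at r = 4361 km gives v_t = √[μ(2/r − 1/a_t)] = 1.8235 km/s.
Δv₁ = |v_t − v_c| = |1.8235 − 1.5294| = 0.2941 km/s.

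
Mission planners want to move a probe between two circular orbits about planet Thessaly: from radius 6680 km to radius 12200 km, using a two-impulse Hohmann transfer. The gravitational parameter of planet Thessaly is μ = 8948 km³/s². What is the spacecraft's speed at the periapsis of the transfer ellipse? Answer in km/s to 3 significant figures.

The Hohmann ellipse has a_t = (r₁ + r₂)/2 = 9440 km.
At periapsis, r = 6680 km.
Applying v² = μ(2/r − 1/a_t): v = 1.316 km/s.

v = 1.32 km/s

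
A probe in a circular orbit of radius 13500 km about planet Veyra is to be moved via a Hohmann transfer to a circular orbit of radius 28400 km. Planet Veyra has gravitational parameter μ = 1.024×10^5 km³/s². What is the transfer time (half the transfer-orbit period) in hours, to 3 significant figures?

Transfer-ellipse semi-major axis a_t = (r₁ + r₂)/2 = (13500 + 28400)/2 = 20950 km.
Transfer time t = π√(a_t³/μ) = π√((20950)³ / 1.024×10^5) = 29770 s.
Converting: 29770 s ÷ 3600 s/hour = 8.27 hours.

t = 8.27 hours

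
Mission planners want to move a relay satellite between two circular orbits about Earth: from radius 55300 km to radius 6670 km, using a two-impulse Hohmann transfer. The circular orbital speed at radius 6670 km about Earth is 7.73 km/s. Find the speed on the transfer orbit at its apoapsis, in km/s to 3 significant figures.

From the circular-orbit relation v² = μ/r at r = 6670 km: μ = v²r = (7.73)² × 6670 = 3.98552×10^5 km³/s².
The Hohmann ellipse has a_t = (r₁ + r₂)/2 = 30985 km.
The apoapsis of the transfer ellipse is at r = 55300 km.
From the vis-viva equation, v = √[μ(2/r − 1/a_t)] = 1.246 km/s.

v = 1.25 km/s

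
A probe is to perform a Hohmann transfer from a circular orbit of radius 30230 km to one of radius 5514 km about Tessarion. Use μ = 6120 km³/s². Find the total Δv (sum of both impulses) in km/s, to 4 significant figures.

Transfer-ellipse semi-major axis a_t = (r₁ + r₂)/2 = (30230 + 5514)/2 = 17872 km.
Circular speed at r₁: v₁ = √(μ/r₁) = √(6120/30230) = 0.4499 km/s.
On the transfer ellipse at r₁, v² = μ(2/r − 1/a) gives v_a = √[μ(2/r₁ − 1/a_t)] = 0.2499 km/s.
First burn Δv₁ = |v_a − v₁| = 0.2000 km/s.
At r₂, v₂ = √(μ/r₂) = 1.0535 km/s.
Transfer-orbit speed at r₂: v_p = √[μ(2/r₂ − 1/a_t)] = 1.3702 km/s.
Second burn Δv₂ = |v₂ − v_p| = 0.3167 km/s.
Δv = Δv₁ + Δv₂ = 0.2000 + 0.3167 = 0.5167 km/s.

Δv = 0.5167 km/s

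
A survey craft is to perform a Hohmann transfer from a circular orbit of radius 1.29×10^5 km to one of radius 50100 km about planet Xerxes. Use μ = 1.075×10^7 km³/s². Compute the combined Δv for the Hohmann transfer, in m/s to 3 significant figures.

The Hohmann ellipse has a_t = (r₁ + r₂)/2 = 89550 km.
Circular speed at r₁: v₁ = √(μ/r₁) = √(1.075×10^7/1.290×10^5) = 9.129 km/s.
Transfer-orbit speed at r₁ (vis-viva): v_a = √[μ(2/r₁ − 1/a_t)] = 6.828 km/s.
First burn Δv₁ = |v_a − v₁| = 2.301 km/s.
At r₂, v₂ = √(μ/r₂) = 14.648 km/s.
Transfer-orbit speed at r₂: v_p = √[μ(2/r₂ − 1/a_t)] = 17.581 km/s.
Second burn Δv₂ = |v₂ − v_p| = 2.933 km/s.
Δv = Δv₁ + Δv₂ = 2.301 + 2.933 = 5.234 km/s.

Δv = 5230 m/s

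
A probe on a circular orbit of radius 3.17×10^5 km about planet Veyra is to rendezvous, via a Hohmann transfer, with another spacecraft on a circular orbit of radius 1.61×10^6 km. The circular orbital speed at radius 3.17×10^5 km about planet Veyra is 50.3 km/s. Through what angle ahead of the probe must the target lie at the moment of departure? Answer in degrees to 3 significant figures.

φ = 96.7°

From the circular-orbit relation v² = μ/r at r = 3.17×10^5 km: μ = v²r = (50.3)² × 3.17×10^5 = 8.02039×10^8 km³/s².
The Hohmann ellipse has a_t = (r₁ + r₂)/2 = 9.635×10^5 km.
Transfer time t = π√(a_t³/μ) = 1.0491×10^5 s.
The target's mean motion on its circular orbit is ω₂ = √(μ/r₂³) = 1.3863×10^-5 rad/s.
Angle swept by the target during transfer: ω₂·t = 1.4544 rad = 83.33°.
The probe traverses 180° on the transfer ellipse, so the target must lead by 180° − 83.33° = 96.7°.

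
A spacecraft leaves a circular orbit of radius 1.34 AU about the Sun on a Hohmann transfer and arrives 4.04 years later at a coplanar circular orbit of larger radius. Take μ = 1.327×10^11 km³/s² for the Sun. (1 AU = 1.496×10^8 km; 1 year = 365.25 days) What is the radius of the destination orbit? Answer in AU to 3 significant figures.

r₂ = 6.71 AU

In km: r₁ = 1.34 × 1.496×10^8 = 2.00464×10^8 km.
Transfer time t = 4.04 years × 365.25 × 86400 s = 1.27492704×10^8 s, and t = π√(a_t³/μ).
So a_t = (μ t²/π²)^(1/3) = (1.327×10^11 × (1.27492704×10^8)² / π²)^(1/3) = 6.0235×10^8 km.
Since a_t = (r₁ + r₂)/2, r₂ = 2a_t − r₁ = 2×6.0235×10^8 − 2.00464×10^8 = 1.004236×10^9 km.
In AU: r₂ = 1.004236×10^9 / 1.496×10^8 = 6.71 AU.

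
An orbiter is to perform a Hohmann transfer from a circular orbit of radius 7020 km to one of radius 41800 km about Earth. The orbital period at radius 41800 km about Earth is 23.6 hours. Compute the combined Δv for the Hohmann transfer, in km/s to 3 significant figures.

From Kepler's third law T² = 4π²r³/μ at r = 41800 km, T = 23.6 hours = 23.6 × 3600 s = 84960 s: μ = 4π²r³/T² = 3.99447×10^5 km³/s².
The Hohmann ellipse has a_t = (r₁ + r₂)/2 = 24410 km.
At r₁ the circular-orbit speed is v₁ = √(μ/r₁) = 7.5433 km/s.
Transfer-orbit speed at r₁ (vis-viva): v_p = √[μ(2/r₁ − 1/a_t)] = 9.8711 km/s.
First burn Δv₁ = |v_p − v₁| = 2.3278 km/s.
Circular speed at r₂: v₂ = √(μ/r₂) = 3.0913 km/s.
Transfer-orbit speed at r₂: v_a = √[μ(2/r₂ − 1/a_t)] = 1.6578 km/s.
Second burn Δv₂ = |v₂ − v_a| = 1.4335 km/s.
Total Δv = Δv₁ + Δv₂ = 3.761 km/s.

Δv = 3.76 km/s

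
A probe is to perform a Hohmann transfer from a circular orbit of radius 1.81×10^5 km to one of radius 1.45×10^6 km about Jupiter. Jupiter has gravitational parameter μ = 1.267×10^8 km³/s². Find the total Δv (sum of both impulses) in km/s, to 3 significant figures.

Δv = 13.8 km/s

Semi-major axis of the transfer orbit: a_t = (1.810×10^5 + 1.450×10^6)/2 = 8.155×10^5 km.
Circular speed at r₁: v₁ = √(μ/r₁) = √(1.267×10^8/1.810×10^5) = 26.4575 km/s.
On the transfer ellipse at r₁, v² = μ(2/r − 1/a) gives v_p = √[μ(2/r₁ − 1/a_t)] = 35.2794 km/s.
First burn Δv₁ = |v_p − v₁| = 8.822 km/s.
Circular speed at r₂: v₂ = √(μ/r₂) = 9.348 km/s.
Transfer-orbit speed at r₂: v_a = √[μ(2/r₂ − 1/a_t)] = 4.404 km/s.
Second burn Δv₂ = |v₂ − v_a| = 4.944 km/s.
Total Δv = Δv₁ + Δv₂ = 13.77 km/s.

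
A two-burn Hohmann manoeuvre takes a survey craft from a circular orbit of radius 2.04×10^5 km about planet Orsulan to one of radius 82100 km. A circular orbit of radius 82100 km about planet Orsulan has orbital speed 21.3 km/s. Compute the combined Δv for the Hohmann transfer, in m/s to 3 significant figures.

Δv = 7410 m/s

From the circular-orbit relation v² = μ/r at r = 82100 km: μ = v²r = (21.3)² × 82100 = 3.72479×10^7 km³/s².
The Hohmann ellipse has a_t = (r₁ + r₂)/2 = 1.4305×10^5 km.
At r₁ the circular-orbit speed is v₁ = √(μ/r₁) = 13.513 km/s.
On the transfer ellipse at r₁, vis-viva gives v_a = √[μ(2/r₁ − 1/a_t)] = 10.237 km/s.
First burn Δv₁ = |v_a − v₁| = 3.276 km/s.
At r₂, v₂ = √(μ/r₂) = 21.300 km/s.
Transfer-orbit speed at r₂: v_p = √[μ(2/r₂ − 1/a_t)] = 25.436 km/s.
Second burn Δv₂ = |v₂ − v_p| = 4.136 km/s.
Total Δv = Δv₁ + Δv₂ = 7.412 km/s.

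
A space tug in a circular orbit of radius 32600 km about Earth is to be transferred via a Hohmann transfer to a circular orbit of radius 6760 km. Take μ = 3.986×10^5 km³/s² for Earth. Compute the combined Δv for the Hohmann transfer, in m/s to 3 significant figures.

Δv = 3650 m/s

The Hohmann ellipse has a_t = (r₁ + r₂)/2 = 19680 km.
Circular speed at r₁: v₁ = √(μ/r₁) = √(3.986×10^5/32600) = 3.49671 km/s.
Transfer-orbit speed at r₁ (v² = μ(2/r − 1/a)): v_a = √[μ(2/r₁ − 1/a_t)] = 2.04937 km/s.
First burn Δv₁ = |v_a − v₁| = 1.44734 km/s.
At r₂, v₂ = √(μ/r₂) = 7.67883 km/s.
Transfer-orbit speed at r₂: v_p = √[μ(2/r₂ − 1/a_t)] = 9.88306 km/s.
Second burn Δv₂ = |v₂ − v_p| = 2.20423 km/s.
Δv = Δv₁ + Δv₂ = 1.44734 + 2.20423 = 3.652 km/s.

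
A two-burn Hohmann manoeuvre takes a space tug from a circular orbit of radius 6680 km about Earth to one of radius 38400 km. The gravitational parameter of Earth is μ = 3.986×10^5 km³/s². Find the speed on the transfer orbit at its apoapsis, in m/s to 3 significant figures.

v = 1750 m/s

The Hohmann ellipse has a_t = (r₁ + r₂)/2 = 22540 km.
The apoapsis of the transfer ellipse is at r = 38400 km.
Vis-viva: v = √[μ(2/r − 1/a_t)] = √[3.986×10^5 × (2/38400 − 1/22540)] = 1.754 km/s.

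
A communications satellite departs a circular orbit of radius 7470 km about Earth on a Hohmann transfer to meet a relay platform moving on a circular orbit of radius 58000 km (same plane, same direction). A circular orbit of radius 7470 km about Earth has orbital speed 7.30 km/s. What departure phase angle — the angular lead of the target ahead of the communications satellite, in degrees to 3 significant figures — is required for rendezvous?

From the circular-orbit relation v² = μ/r at r = 7470 km: μ = v²r = (7.30)² × 7470 = 3.98076×10^5 km³/s².
The Hohmann ellipse has a_t = (r₁ + r₂)/2 = 32735 km.
The half-period of the transfer ellipse is t = π√(a_t³/μ) = 29490 s.
Target angular speed ω₂ = √(μ/r₂³) = 4.517×10^-5 rad/s.
Angle swept by the target during transfer: ω₂·t = 1.332 rad = 76.32°.
Arrival is 180° from departure on the ellipse, so φ = 180° − 76.32° = 104°.

φ = 104°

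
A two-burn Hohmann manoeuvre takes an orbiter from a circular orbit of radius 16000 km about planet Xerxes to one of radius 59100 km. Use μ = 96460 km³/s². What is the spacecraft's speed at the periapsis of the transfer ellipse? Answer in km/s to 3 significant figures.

v = 3.08 km/s

Transfer-ellipse semi-major axis a_t = (r₁ + r₂)/2 = (16000 + 59100)/2 = 37550 km.
At periapsis, r = 16000 km.
Applying v² = μ(2/r − 1/a_t): v = 3.080 km/s.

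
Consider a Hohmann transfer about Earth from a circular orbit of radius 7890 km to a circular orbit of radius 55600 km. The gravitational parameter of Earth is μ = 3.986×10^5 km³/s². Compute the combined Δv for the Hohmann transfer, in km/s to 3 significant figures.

Δv = 3.64 km/s

The Hohmann ellipse has a_t = (r₁ + r₂)/2 = 31745 km.
At r₁ the circular-orbit speed is v₁ = √(μ/r₁) = 7.10772 km/s.
Transfer-orbit speed at r₁ (v² = μ(2/r − 1/a)): v_p = √[μ(2/r₁ − 1/a_t)] = 9.40654 km/s.
First burn Δv₁ = |v_p − v₁| = 2.29882 km/s.
At r₂, v₂ = √(μ/r₂) = 2.67751 km/s.
Transfer-orbit speed at r₂: v_a = √[μ(2/r₂ − 1/a_t)] = 1.33485 km/s.
Second burn Δv₂ = |v₂ − v_a| = 1.34266 km/s.
Δv = Δv₁ + Δv₂ = 2.29882 + 1.34266 = 3.641 km/s.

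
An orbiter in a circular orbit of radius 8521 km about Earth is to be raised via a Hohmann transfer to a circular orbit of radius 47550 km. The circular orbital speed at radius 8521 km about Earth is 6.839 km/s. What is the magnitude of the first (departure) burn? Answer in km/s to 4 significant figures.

From the circular-orbit relation v² = μ/r at r = 8521 km: μ = v²r = (6.839)² × 8521 = 3.98544×10^5 km³/s².
Transfer-ellipse semi-major axis a_t = (r₁ + r₂)/2 = (8521 + 47550)/2 = 28035.5 km.
Circular speed at r = 8521 km: v_c = √(μ/r) = 6.839 km/s.
Vis-viva on the transfer ellipse at r = 8521 km gives v_t = √[μ(2/r − 1/a_t)] = 8.907 km/s.
Δv₁ = |v_t − v_c| = |8.907 − 6.839| = 2.068 km/s.

Δv₁ = 2.068 km/s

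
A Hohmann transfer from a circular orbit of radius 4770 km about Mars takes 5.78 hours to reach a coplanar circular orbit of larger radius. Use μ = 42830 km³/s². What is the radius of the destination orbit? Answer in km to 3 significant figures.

Transfer time t = 5.78 hours = 20808 s, and t = π√(a_t³/μ).
So a_t = (μ t²/π²)^(1/3) = (42830 × (20808)² / π²)^(1/3) = 12340 km.
Since a_t = (r₁ + r₂)/2, r₂ = 2a_t − r₁ = 2×12340 − 4770 = 19910 km.

r₂ = 19900 km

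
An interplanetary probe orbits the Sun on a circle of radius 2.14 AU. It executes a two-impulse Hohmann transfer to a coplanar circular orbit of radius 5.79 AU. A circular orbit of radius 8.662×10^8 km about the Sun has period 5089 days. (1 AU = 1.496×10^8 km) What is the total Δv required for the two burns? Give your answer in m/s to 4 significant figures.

Δv = 7528 m/s

From Kepler's third law T² = 4π²r³/μ at r = 8.662×10^8 km, T = 5089 days = 5089 × 86400 s = 4.396896×10^8 s: μ = 4π²r³/T² = 1.32716×10^11 km³/s².
In km: r₁ = 2.14 × 1.496×10^8 = 3.20144×10^8 km; r₂ = 5.79 × 1.496×10^8 = 8.66184×10^8 km.
The Hohmann ellipse has a_t = (r₁ + r₂)/2 = 5.93164×10^8 km.
At r₁ the circular-orbit speed is v₁ = √(μ/r₁) = 20.360 km/s.
Transfer-orbit speed at r₁ (v² = μ(2/r − 1/a)): v_p = √[μ(2/r₁ − 1/a_t)] = 24.604 km/s.
First burn Δv₁ = |v_p − v₁| = 4.244 km/s.
At r₂, v₂ = √(μ/r₂) = 12.378 km/s.
Transfer-orbit speed at r₂: v_a = √[μ(2/r₂ − 1/a_t)] = 9.0937 km/s.
Second burn Δv₂ = |v₂ − v_a| = 3.284 km/s.
Δv = Δv₁ + Δv₂ = 4.244 + 3.284 = 7.528 km/s.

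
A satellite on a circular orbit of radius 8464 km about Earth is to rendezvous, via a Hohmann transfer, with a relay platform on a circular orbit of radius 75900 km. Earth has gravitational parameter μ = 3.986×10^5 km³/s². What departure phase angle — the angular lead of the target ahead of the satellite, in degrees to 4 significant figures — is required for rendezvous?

The Hohmann ellipse has a_t = (r₁ + r₂)/2 = 42182 km.
The half-period of the transfer ellipse is t = π√(a_t³/μ) = 43109 s.
The target's mean motion on its circular orbit is ω₂ = √(μ/r₂³) = 3.0193×10^-5 rad/s.
Angle swept by the target during transfer: ω₂·t = 1.3016 rad = 74.58°.
The satellite traverses 180° on the transfer ellipse, so the target must lead by 180° − 74.58° = 105.4°.

φ = 105.4°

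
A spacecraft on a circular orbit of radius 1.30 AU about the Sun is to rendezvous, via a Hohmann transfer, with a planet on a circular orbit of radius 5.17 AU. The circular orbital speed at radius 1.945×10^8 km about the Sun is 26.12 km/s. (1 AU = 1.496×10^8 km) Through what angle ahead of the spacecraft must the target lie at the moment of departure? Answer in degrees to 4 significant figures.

From the circular-orbit relation v² = μ/r at r = 1.945×10^8 km: μ = v²r = (26.12)² × 1.945×10^8 = 1.32698×10^11 km³/s².
In km: r₁ = 1.30 × 1.496×10^8 = 1.9448×10^8 km; r₂ = 5.17 × 1.496×10^8 = 7.73432×10^8 km.
The Hohmann ellipse has a_t = (r₁ + r₂)/2 = 4.83956×10^8 km.
Transfer time t = π√(a_t³/μ) = 9.182×10^7 s.
The target's mean motion on its circular orbit is ω₂ = √(μ/r₂³) = 1.694×10^-8 rad/s.
Angle swept by the target during transfer: ω₂·t = 1.555 rad = 89.09°.
The spacecraft traverses 180° on the transfer ellipse, so the target must lead by 180° − 89.09° = 90.91°.

φ = 90.91°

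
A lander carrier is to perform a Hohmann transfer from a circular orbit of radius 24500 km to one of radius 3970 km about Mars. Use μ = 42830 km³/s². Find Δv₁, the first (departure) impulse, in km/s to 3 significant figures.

Semi-major axis of the transfer orbit: a_t = (24500 + 3970)/2 = 14235 km.
Circular speed at r = 24500 km: v_c = √(μ/r) = 1.32218 km/s.
Vis-viva on the transfer ellipse at r = 24500 km gives v_t = √[μ(2/r − 1/a_t)] = 0.698244 km/s.
Δv₁ = |v_t − v_c| = |0.698244 − 1.32218| = 0.6239 km/s.

Δv₁ = 0.624 km/s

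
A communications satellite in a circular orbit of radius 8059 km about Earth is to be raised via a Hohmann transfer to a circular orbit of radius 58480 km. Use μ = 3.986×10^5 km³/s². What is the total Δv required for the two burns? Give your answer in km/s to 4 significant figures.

Δv = 3.617 km/s

Semi-major axis of the transfer orbit: a_t = (8059 + 58480)/2 = 33269.5 km.
Circular speed at r₁: v₁ = √(μ/r₁) = √(3.986×10^5/8059) = 7.033 km/s.
Transfer-orbit speed at r₁ (v² = μ(2/r − 1/a)): v_p = √[μ(2/r₁ − 1/a_t)] = 9.324 km/s.
First burn Δv₁ = |v_p − v₁| = 2.291 km/s.
At r₂, v₂ = √(μ/r₂) = 2.611 km/s.
Transfer-orbit speed at r₂: v_a = √[μ(2/r₂ − 1/a_t)] = 1.285 km/s.
Second burn Δv₂ = |v₂ − v_a| = 1.326 km/s.
Δv = Δv₁ + Δv₂ = 2.291 + 1.326 = 3.617 km/s.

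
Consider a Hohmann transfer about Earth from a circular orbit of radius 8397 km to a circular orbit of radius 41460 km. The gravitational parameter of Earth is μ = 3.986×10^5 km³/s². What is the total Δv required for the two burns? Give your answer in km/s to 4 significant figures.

Δv = 3.297 km/s

The Hohmann ellipse has a_t = (r₁ + r₂)/2 = 24928.5 km.
Circular speed at r₁: v₁ = √(μ/r₁) = √(3.986×10^5/8397) = 6.88980 km/s.
On the transfer ellipse at r₁, v² = μ(2/r − 1/a) gives v_p = √[μ(2/r₁ − 1/a_t)] = 8.88532 km/s.
First burn Δv₁ = |v_p − v₁| = 1.996 km/s.
Circular speed at r₂: v₂ = √(μ/r₂) = 3.101 km/s.
Transfer-orbit speed at r₂: v_a = √[μ(2/r₂ − 1/a_t)] = 1.800 km/s.
Second burn Δv₂ = |v₂ − v_a| = 1.301 km/s.
Δv = Δv₁ + Δv₂ = 1.996 + 1.301 = 3.297 km/s.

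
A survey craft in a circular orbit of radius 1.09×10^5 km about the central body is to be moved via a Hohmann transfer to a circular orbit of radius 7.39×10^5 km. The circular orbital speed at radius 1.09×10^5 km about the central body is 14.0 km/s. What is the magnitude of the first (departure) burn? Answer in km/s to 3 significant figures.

Δv₁ = 4.48 km/s

From the circular-orbit relation v² = μ/r at r = 1.09×10^5 km: μ = v²r = (14.0)² × 1.09×10^5 = 2.13640×10^7 km³/s².
The Hohmann ellipse has a_t = (r₁ + r₂)/2 = 4.240×10^5 km.
On the circular orbit at r = 1.090×10^5 km, v_c = √(μ/r) = 14.000 km/s.
Transfer-orbit speed at the same r (vis-viva, a = a_t): v_t = √[μ(2/r − 1/a_t)] = 18.483 km/s.
Δv₁ = |v_t − v_c| = |18.483 − 14.000| = 4.483 km/s.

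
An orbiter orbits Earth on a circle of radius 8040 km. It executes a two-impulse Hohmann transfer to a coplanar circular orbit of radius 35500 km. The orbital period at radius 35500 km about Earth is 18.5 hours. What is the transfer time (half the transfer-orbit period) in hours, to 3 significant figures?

t = 4.44 hours

From Kepler's third law T² = 4π²r³/μ at r = 35500 km, T = 18.5 hours = 18.5 × 3600 s = 66600 s: μ = 4π²r³/T² = 3.98195×10^5 km³/s².
Semi-major axis of the transfer orbit: a_t = (8040 + 35500)/2 = 21770 km.
Half the transfer-orbit period gives t = π√(a_t³/μ) = 15990 s.
Converting: 15990 s ÷ 3600 s/hour = 4.44 hours.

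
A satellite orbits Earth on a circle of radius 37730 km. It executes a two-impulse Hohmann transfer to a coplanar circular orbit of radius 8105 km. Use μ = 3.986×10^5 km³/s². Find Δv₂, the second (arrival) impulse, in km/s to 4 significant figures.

The Hohmann ellipse has a_t = (r₁ + r₂)/2 = 22917.5 km.
Circular speed at r = 8105 km: v_c = √(μ/r) = 7.013 km/s.
Transfer-orbit speed at the same r (vis-viva, a = a_t): v_t = √[μ(2/r − 1/a_t)] = 8.998 km/s.
Δv₂ = |v_t − v_c| = |8.998 − 7.013| = 1.985 km/s.

Δv₂ = 1.985 km/s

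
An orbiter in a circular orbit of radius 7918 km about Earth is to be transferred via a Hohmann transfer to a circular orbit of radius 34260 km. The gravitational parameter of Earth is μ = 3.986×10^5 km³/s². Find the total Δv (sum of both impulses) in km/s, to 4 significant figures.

Δv = 3.269 km/s

Semi-major axis of the transfer orbit: a_t = (7918 + 34260)/2 = 21089 km.
At r₁ the circular-orbit speed is v₁ = √(μ/r₁) = 7.095 km/s.
Transfer-orbit speed at r₁ (vis-viva equation): v_p = √[μ(2/r₁ − 1/a_t)] = 9.043 km/s.
First burn Δv₁ = |v_p − v₁| = 1.948 km/s.
Circular speed at r₂: v₂ = √(μ/r₂) = 3.411 km/s.
Transfer-orbit speed at r₂: v_a = √[μ(2/r₂ − 1/a_t)] = 2.090 km/s.
Second burn Δv₂ = |v₂ − v_a| = 1.321 km/s.
Total Δv = Δv₁ + Δv₂ = 3.269 km/s.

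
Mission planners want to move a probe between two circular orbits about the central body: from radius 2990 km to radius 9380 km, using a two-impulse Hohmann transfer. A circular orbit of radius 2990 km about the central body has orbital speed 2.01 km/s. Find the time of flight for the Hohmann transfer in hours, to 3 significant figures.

t = 3.86 hours

From the circular-orbit relation v² = μ/r at r = 2990 km: μ = v²r = (2.01)² × 2990 = 12079.9 km³/s².
Transfer-ellipse semi-major axis a_t = (r₁ + r₂)/2 = (2990 + 9380)/2 = 6185 km.
Half the transfer-orbit period gives t = π√(a_t³/μ) = 13900 s.
Converting: 13900 s ÷ 3600 s/hour = 3.86 hours.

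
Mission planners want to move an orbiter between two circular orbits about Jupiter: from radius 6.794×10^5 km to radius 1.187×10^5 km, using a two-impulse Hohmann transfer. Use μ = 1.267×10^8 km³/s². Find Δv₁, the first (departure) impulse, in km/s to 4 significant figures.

Transfer-ellipse semi-major axis a_t = (r₁ + r₂)/2 = (6.794×10^5 + 1.187×10^5)/2 = 3.9905×10^5 km.
Circular speed at r = 6.794×10^5 km: v_c = √(μ/r) = 13.656 km/s.
Vis-viva on the transfer ellipse at r = 6.794×10^5 km gives v_t = √[μ(2/r − 1/a_t)] = 7.4480 km/s.
Δv₁ = |v_t − v_c| = |7.4480 − 13.656| = 6.208 km/s.

Δv₁ = 6.208 km/s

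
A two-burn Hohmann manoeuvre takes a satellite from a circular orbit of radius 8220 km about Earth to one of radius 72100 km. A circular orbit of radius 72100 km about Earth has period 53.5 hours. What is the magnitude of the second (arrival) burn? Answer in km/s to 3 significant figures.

Δv₂ = 1.29 km/s

From Kepler's third law T² = 4π²r³/μ at r = 72100 km, T = 53.5 hours = 53.5 × 3600 s = 1.926×10^5 s: μ = 4π²r³/T² = 3.98890×10^5 km³/s².
Transfer-ellipse semi-major axis a_t = (r₁ + r₂)/2 = (8220 + 72100)/2 = 40160 km.
On the circular orbit at r = 72100 km, v_c = √(μ/r) = 2.352 km/s.
Transfer-orbit speed at the same r (vis-viva, a = a_t): v_t = √[μ(2/r − 1/a_t)] = 1.064 km/s.
Δv₂ = |v_t − v_c| = |1.064 − 2.352| = 1.288 km/s.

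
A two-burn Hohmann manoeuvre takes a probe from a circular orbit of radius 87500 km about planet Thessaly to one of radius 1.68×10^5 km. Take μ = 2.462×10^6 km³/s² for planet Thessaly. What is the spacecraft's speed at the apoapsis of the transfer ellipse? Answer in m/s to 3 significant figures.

v = 3170 m/s

Transfer-ellipse semi-major axis a_t = (r₁ + r₂)/2 = (87500 + 1.680×10^5)/2 = 1.2775×10^5 km.
At apoapsis, r = 1.680×10^5 km.
From the vis-viva equation, v = √[μ(2/r − 1/a_t)] = 3.168 km/s.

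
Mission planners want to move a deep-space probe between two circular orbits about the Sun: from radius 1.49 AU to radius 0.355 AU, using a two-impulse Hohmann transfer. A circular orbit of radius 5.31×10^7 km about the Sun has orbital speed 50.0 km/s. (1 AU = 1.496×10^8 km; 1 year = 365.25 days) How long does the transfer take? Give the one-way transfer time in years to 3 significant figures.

From the circular-orbit relation v² = μ/r at r = 5.31×10^7 km: μ = v²r = (50.0)² × 5.31×10^7 = 1.32750×10^11 km³/s².
In km: r₁ = 1.49 × 1.496×10^8 = 2.22904×10^8 km; r₂ = 0.355 × 1.496×10^8 = 5.3108×10^7 km.
The Hohmann ellipse has a_t = (r₁ + r₂)/2 = 1.38006×10^8 km.
Half the transfer-orbit period gives t = π√(a_t³/μ) = 1.398×10^7 s.
Converting: 1.398×10^7 s ÷ 3.15576×10^7 s/year (365.25 × 86400) = 0.443 years.

t = 0.443 years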